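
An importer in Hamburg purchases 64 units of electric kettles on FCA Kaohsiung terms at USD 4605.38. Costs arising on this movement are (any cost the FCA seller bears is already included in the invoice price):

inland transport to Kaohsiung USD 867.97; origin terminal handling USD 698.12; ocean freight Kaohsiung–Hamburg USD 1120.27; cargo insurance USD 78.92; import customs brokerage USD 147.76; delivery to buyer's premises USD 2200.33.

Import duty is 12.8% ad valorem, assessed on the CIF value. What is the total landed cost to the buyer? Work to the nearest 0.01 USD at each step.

Total landed cost: USD 9683.12

FCA: the seller delivers export-cleared goods to the carrier; the buyer bears costs from that point.
Already in the invoice (seller's account under FCA): inland to port — exclude.
CIF value = FCA price + origin terminal + freight + insurance = 4605.38 + 698.12 + 1120.27 + 78.92 = 6502.69
Import duty = 6502.69 × 12.8% = 832.34
Buyer bears: origin terminal 698.12 + freight 1120.27 + insurance 78.92 + brokerage 147.76 + delivery 2200.33 + duty 832.34 = 5077.74
Landed cost = invoice 4605.38 + 5077.74 = 9683.12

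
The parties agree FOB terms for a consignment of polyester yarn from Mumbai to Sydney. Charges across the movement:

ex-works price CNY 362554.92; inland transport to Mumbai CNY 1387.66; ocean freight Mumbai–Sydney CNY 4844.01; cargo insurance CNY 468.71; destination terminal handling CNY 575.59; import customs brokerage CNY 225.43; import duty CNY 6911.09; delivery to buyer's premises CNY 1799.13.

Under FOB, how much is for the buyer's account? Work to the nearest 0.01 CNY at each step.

FOB: the seller bears costs until goods are on board at the origin port; the buyer bears freight, insurance and all costs thereafter.
Seller's account: goods 362554.92 + inland to port 1387.66 = 363942.58
Buyer's account: freight 4844.01 + insurance 468.71 + destination terminal 575.59 + brokerage 225.43 + duty 6911.09 + delivery 1799.13 = 14823.96

Buyer's account: CNY 14823.96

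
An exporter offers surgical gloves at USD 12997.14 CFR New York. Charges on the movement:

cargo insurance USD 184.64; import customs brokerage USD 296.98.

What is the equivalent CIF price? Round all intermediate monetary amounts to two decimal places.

Not relevant to the conversion: brokerage — on the buyer under both terms; not part of either seller's price.
From CFR to CIF, the seller additionally bears: insurance.
CIF price = 12997.14 + 184.64 = 13181.78

CIF price: USD 13181.78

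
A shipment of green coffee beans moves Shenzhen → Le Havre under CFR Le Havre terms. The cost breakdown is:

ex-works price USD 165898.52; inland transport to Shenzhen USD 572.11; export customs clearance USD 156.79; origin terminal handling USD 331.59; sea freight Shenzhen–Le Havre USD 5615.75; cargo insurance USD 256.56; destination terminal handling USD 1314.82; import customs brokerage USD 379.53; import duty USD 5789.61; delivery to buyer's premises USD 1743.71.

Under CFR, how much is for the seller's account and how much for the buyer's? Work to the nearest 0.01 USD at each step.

CFR: the seller pays costs through ocean freight to the destination port, but not insurance.
Seller's account: goods 165898.52 + inland to port 572.11 + export clearance 156.79 + origin terminal 331.59 + freight 5615.75 = 172574.76
Buyer's account: insurance 256.56 + destination terminal 1314.82 + brokerage 379.53 + duty 5789.61 + delivery 1743.71 = 9484.23

Seller: USD 172574.76; buyer: USD 9484.23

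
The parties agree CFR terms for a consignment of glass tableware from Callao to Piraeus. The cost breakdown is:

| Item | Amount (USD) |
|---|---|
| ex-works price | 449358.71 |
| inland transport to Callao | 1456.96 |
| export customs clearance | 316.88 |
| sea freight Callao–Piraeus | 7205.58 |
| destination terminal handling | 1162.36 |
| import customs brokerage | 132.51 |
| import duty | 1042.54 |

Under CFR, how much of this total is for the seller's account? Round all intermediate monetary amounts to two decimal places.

CFR: the seller pays costs through ocean freight to the destination port, but not insurance.
Seller's account: goods 449358.71 + inland to port 1456.96 + export clearance 316.88 + freight 7205.58 = 458338.13
Buyer's account: destination terminal 1162.36 + brokerage 132.51 + duty 1042.54 = 2337.41

Seller's account: USD 458338.13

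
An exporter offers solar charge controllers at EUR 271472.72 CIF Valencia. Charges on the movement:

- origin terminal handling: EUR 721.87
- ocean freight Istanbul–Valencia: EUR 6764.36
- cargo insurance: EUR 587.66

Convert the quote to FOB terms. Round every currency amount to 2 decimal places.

Not relevant to the conversion: origin terminal — on the seller under both CIF and FOB; already in the CIF price and stays in the FOB price.
From CIF to FOB, the seller no longer bears: freight, insurance.
FOB price = 271472.72 − 6764.36 − 587.66 = 264120.70

FOB price: EUR 264120.70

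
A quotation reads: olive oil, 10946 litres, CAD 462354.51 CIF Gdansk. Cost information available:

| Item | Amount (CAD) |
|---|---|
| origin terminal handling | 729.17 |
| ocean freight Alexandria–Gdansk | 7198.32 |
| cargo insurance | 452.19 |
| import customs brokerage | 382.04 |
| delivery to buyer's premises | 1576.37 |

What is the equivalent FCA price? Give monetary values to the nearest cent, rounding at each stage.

FCA price: CAD 453974.83

Not relevant to the conversion: brokerage, delivery — on the buyer under both terms; not part of either seller's price.
From CIF to FCA, the seller no longer bears: origin terminal, freight, insurance.
FCA price = 462354.51 − 729.17 − 7198.32 − 452.19 = 453974.83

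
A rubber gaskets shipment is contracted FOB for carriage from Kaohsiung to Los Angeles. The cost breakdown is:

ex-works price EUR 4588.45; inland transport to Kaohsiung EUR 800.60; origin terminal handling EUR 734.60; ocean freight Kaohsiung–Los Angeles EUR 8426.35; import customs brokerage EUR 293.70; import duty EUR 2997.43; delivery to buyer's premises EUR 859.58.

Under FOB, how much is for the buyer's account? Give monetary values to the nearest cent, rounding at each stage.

Buyer's account: EUR 12577.06

FOB: the seller bears costs until goods are on board at the origin port; the buyer bears freight, insurance and all costs thereafter.
Seller's account: goods 4588.45 + inland to port 800.60 + origin terminal 734.60 = 6123.65
Buyer's account: freight 8426.35 + brokerage 293.70 + duty 2997.43 + delivery 859.58 = 12577.06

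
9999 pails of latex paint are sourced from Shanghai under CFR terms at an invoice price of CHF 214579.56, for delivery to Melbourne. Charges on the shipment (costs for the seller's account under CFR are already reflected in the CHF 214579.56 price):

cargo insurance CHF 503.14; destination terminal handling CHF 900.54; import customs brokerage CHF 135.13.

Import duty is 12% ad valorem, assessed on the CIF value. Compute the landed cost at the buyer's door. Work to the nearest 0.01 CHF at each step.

Total landed cost: CHF 241928.29

CFR: the seller pays costs through ocean freight to the destination port, but not insurance.
CIF value = CFR price + insurance = 214579.56 + 503.14 = 215082.70
Import duty = 215082.70 × 12% = 25809.92
Buyer bears: insurance 503.14 + destination terminal 900.54 + brokerage 135.13 + duty 25809.92 = 27348.73
Landed cost = invoice 214579.56 + 27348.73 = 241928.29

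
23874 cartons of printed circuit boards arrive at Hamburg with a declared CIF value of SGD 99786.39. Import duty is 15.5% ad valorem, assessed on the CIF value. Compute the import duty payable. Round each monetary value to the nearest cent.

Import duty: SGD 15466.89

Import duty = 99786.39 × 15.5% = 15466.89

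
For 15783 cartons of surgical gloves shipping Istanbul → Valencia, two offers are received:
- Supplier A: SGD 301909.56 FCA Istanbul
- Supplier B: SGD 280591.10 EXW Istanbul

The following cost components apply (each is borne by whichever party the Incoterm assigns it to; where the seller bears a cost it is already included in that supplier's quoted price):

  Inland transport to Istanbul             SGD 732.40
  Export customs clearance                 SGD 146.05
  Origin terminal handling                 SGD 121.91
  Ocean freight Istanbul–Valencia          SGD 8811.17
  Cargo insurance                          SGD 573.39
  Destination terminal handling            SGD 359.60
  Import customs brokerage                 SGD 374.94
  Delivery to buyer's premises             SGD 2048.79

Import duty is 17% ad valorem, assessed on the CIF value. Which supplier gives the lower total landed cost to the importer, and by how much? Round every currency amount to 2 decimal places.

Supplier B is cheaper by SGD 23914.82

Supplier A (FCA):
CIF value = FCA price + origin terminal + freight + insurance = 301909.56 + 121.91 + 8811.17 + 573.39 = 311416.03
Import duty = 311416.03 × 17% = 52940.73
Buyer bears (A): 121.91 + 8811.17 + 573.39 + 359.60 + 374.94 + 2048.79 = 12289.80
Landed cost (A) = invoice 301909.56 + 12289.80 + duty 52940.73 = 367140.09
Supplier B (EXW):
CIF value = EXW price + inland to port + export clearance + origin terminal + freight + insurance = 280591.10 + 732.40 + 146.05 + 121.91 + 8811.17 + 573.39 = 290976.02
Import duty = 290976.02 × 17% = 49465.92
Buyer bears (B): 732.40 + 146.05 + 121.91 + 8811.17 + 573.39 + 359.60 + 374.94 + 2048.79 = 13168.25
Landed cost (B) = invoice 280591.10 + 13168.25 + duty 49465.92 = 343225.27
Difference = |367140.09 − 343225.27| = 23914.82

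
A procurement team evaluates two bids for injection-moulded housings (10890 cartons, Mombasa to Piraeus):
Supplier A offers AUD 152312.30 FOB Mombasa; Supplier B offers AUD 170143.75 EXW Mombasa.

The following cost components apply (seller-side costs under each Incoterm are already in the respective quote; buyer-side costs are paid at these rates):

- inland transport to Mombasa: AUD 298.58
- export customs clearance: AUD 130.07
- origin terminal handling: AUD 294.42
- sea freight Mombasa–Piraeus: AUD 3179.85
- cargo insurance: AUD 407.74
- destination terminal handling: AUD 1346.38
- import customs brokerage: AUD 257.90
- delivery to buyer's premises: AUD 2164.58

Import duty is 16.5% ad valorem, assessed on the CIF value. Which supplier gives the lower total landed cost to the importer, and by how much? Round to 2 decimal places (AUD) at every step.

Supplier A (FOB):
CIF value = FOB price + freight + insurance = 152312.30 + 3179.85 + 407.74 = 155899.89
Import duty = 155899.89 × 16.5% = 25723.48
Buyer bears (A): 3179.85 + 407.74 + 1346.38 + 257.90 + 2164.58 = 7356.45
Landed cost (A) = invoice 152312.30 + 7356.45 + duty 25723.48 = 185392.23
Supplier B (EXW):
CIF value = EXW price + inland to port + export clearance + origin terminal + freight + insurance = 170143.75 + 298.58 + 130.07 + 294.42 + 3179.85 + 407.74 = 174454.41
Import duty = 174454.41 × 16.5% = 28784.98
Buyer bears (B): 298.58 + 130.07 + 294.42 + 3179.85 + 407.74 + 1346.38 + 257.90 + 2164.58 = 8079.52
Landed cost (B) = invoice 170143.75 + 8079.52 + duty 28784.98 = 207008.25
Difference = |185392.23 − 207008.25| = 21616.02

Supplier A is cheaper by AUD 21616.02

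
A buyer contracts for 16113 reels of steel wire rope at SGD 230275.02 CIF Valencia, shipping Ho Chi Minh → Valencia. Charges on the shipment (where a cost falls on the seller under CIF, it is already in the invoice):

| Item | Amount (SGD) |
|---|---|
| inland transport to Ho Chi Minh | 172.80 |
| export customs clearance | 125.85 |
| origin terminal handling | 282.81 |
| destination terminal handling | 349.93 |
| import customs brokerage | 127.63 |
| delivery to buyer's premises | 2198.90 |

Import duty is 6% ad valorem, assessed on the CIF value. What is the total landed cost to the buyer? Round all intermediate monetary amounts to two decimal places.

CIF: the seller pays costs through ocean freight and marine insurance to the destination port.
Already in the invoice (seller's account under CIF): inland to port, export clearance, origin terminal — exclude.
The CIF price already equals the CIF value: 230275.02
Import duty = 230275.02 × 6% = 13816.50
Buyer bears: destination terminal 349.93 + brokerage 127.63 + delivery 2198.90 + duty 13816.50 = 16492.96
Landed cost = invoice 230275.02 + 16492.96 = 246767.98

Total landed cost: SGD 246767.98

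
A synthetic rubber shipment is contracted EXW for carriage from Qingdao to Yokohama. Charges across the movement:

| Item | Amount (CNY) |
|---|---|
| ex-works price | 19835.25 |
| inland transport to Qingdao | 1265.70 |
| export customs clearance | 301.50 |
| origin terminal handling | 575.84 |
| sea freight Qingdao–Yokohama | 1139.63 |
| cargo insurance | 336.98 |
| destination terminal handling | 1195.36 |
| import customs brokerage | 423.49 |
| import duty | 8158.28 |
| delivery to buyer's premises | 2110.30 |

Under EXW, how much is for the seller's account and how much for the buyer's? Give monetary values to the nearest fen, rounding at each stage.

Seller: CNY 19835.25; buyer: CNY 15507.08

EXW: the seller makes goods available at their premises; the buyer bears all onward costs.
Seller's account: goods 19835.25 = 19835.25
Buyer's account: inland to port 1265.70 + export clearance 301.50 + origin terminal 575.84 + freight 1139.63 + insurance 336.98 + destination terminal 1195.36 + brokerage 423.49 + duty 8158.28 + delivery 2110.30 = 15507.08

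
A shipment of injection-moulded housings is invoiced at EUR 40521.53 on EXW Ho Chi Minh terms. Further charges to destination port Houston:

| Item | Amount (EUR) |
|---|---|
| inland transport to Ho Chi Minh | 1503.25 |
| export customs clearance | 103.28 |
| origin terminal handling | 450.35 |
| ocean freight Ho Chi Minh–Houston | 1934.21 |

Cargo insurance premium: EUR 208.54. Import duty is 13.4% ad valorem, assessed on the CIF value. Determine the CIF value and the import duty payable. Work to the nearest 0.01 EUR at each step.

CIF = EXW price + pre-shipment costs + freight + insurance
CIF = 40521.53 + 1503.25 + 103.28 + 450.35 + 1934.21 + 208.54 = 44721.16
Import duty = 44721.16 × 13.4% = 5992.64

CIF value: EUR 44721.16; import duty: EUR 5992.64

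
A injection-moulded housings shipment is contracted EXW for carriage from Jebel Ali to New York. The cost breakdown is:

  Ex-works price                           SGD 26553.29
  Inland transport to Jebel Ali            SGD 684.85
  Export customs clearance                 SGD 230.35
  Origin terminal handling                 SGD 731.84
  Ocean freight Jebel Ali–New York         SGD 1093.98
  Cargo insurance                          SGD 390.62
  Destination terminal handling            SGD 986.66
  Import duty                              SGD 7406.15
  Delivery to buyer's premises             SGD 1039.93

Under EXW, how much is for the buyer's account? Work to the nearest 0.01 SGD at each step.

Buyer's account: SGD 12564.38

EXW: the seller makes goods available at their premises; the buyer bears all onward costs.
Seller's account: goods 26553.29 = 26553.29
Buyer's account: inland to port 684.85 + export clearance 230.35 + origin terminal 731.84 + freight 1093.98 + insurance 390.62 + destination terminal 986.66 + duty 7406.15 + delivery 1039.93 = 12564.38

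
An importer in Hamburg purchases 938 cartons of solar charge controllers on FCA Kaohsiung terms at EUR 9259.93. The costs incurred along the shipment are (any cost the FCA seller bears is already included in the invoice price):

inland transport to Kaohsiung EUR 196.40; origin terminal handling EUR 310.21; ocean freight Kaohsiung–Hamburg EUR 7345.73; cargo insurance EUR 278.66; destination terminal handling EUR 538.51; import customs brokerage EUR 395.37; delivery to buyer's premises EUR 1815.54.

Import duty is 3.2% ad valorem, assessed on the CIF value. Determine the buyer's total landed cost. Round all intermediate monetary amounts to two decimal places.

FCA: the seller delivers export-cleared goods to the carrier; the buyer bears costs from that point.
Already in the invoice (seller's account under FCA): inland to port — exclude.
CIF value = FCA price + origin terminal + freight + insurance = 9259.93 + 310.21 + 7345.73 + 278.66 = 17194.53
Import duty = 17194.53 × 3.2% = 550.22
Buyer bears: origin terminal 310.21 + freight 7345.73 + insurance 278.66 + destination terminal 538.51 + brokerage 395.37 + delivery 1815.54 + duty 550.22 = 11234.24
Landed cost = invoice 9259.93 + 11234.24 = 20494.17

Total landed cost: EUR 20494.17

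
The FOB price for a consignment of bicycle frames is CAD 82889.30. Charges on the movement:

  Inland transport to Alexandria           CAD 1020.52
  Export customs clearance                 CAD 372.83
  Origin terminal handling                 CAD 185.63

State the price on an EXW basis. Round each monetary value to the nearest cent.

From FOB to EXW, the seller no longer bears: inland to port, export clearance, origin terminal.
EXW price = 82889.30 − 1020.52 − 372.83 − 185.63 = 81310.32

EXW price: CAD 81310.32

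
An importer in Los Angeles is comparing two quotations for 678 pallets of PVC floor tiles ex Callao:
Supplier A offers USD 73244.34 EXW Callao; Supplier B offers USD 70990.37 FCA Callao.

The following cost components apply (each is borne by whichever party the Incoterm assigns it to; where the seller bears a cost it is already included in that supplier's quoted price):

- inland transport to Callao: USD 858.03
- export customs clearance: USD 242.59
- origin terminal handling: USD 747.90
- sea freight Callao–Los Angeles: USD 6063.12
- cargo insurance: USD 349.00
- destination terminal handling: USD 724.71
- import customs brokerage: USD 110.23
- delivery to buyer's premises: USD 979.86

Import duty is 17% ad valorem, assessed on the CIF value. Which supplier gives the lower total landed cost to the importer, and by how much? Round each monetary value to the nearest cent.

Supplier A (EXW):
CIF value = EXW price + inland to port + export clearance + origin terminal + freight + insurance = 73244.34 + 858.03 + 242.59 + 747.90 + 6063.12 + 349.00 = 81504.98
Import duty = 81504.98 × 17% = 13855.85
Buyer bears (A): 858.03 + 242.59 + 747.90 + 6063.12 + 349.00 + 724.71 + 110.23 + 979.86 = 10075.44
Landed cost (A) = invoice 73244.34 + 10075.44 + duty 13855.85 = 97175.63
Supplier B (FCA):
CIF value = FCA price + origin terminal + freight + insurance = 70990.37 + 747.90 + 6063.12 + 349.00 = 78150.39
Import duty = 78150.39 × 17% = 13285.57
Buyer bears (B): 747.90 + 6063.12 + 349.00 + 724.71 + 110.23 + 979.86 = 8974.82
Landed cost (B) = invoice 70990.37 + 8974.82 + duty 13285.57 = 93250.76
Difference = |97175.63 − 93250.76| = 3924.87

Supplier B is cheaper by USD 3924.87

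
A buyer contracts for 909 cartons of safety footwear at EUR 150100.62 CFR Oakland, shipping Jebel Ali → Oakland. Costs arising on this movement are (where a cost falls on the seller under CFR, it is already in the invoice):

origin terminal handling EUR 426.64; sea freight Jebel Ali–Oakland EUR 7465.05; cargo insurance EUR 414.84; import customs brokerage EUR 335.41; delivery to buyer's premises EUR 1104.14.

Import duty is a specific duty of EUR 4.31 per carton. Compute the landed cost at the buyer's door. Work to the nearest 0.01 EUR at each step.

Total landed cost: EUR 155872.80

CFR: the seller pays costs through ocean freight to the destination port, but not insurance.
Already in the invoice (seller's account under CFR): origin terminal, freight — exclude.
CIF value = CFR price + insurance = 150100.62 + 414.84 = 150515.46
Import duty = 909 × 4.31 = 3917.79
Buyer bears: insurance 414.84 + brokerage 335.41 + delivery 1104.14 + duty 3917.79 = 5772.18
Landed cost = invoice 150100.62 + 5772.18 = 155872.80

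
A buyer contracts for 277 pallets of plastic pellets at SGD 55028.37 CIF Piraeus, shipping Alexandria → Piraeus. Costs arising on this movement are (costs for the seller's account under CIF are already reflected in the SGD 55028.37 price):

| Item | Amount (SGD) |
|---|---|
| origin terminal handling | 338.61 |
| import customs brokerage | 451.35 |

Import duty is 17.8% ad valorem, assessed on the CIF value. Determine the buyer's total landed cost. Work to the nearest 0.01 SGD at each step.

CIF: the seller pays costs through ocean freight and marine insurance to the destination port.
Already in the invoice (seller's account under CIF): origin terminal — exclude.
The CIF price already equals the CIF value: 55028.37
Import duty = 55028.37 × 17.8% = 9795.05
Buyer bears: brokerage 451.35 + duty 9795.05 = 10246.40
Landed cost = invoice 55028.37 + 10246.40 = 65274.77

Total landed cost: SGD 65274.77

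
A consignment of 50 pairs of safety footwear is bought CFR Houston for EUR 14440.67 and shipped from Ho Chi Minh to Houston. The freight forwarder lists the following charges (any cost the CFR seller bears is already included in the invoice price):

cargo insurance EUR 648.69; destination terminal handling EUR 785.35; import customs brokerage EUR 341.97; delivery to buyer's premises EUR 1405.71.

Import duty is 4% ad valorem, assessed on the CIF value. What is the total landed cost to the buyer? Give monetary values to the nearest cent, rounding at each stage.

Total landed cost: EUR 18225.96

CFR: the seller pays costs through ocean freight to the destination port, but not insurance.
CIF value = CFR price + insurance = 14440.67 + 648.69 = 15089.36
Import duty = 15089.36 × 4% = 603.57
Buyer bears: insurance 648.69 + destination terminal 785.35 + brokerage 341.97 + delivery 1405.71 + duty 603.57 = 3785.29
Landed cost = invoice 14440.67 + 3785.29 = 18225.96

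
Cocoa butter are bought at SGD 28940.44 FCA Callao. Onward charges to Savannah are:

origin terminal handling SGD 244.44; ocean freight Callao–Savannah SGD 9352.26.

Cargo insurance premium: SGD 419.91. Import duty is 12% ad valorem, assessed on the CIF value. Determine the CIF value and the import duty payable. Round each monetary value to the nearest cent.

CIF = FCA price + pre-shipment costs + freight + insurance
CIF = 28940.44 + 244.44 + 9352.26 + 419.91 = 38957.05
Import duty = 38957.05 × 12% = 4674.85

CIF value: SGD 38957.05; import duty: SGD 4674.85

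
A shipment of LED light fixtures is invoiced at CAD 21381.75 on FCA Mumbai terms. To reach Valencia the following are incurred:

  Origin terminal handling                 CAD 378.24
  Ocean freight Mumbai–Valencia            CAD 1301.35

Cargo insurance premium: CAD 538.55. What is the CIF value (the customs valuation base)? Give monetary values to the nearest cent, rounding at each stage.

CIF = FCA price + pre-shipment costs + freight + insurance
CIF = 21381.75 + 378.24 + 1301.35 + 538.55 = 23599.89

CIF value: CAD 23599.89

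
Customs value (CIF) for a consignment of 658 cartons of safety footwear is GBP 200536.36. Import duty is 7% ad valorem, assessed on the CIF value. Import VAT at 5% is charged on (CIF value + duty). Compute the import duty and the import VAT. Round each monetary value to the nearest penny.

Import duty = 200536.36 × 7% = 14037.55
VAT base = CIF + duty = 200536.36 + 14037.55 = 214573.91
Import VAT = 214573.91 × 5% = 10728.70

Import duty: GBP 14037.55; import VAT: GBP 10728.70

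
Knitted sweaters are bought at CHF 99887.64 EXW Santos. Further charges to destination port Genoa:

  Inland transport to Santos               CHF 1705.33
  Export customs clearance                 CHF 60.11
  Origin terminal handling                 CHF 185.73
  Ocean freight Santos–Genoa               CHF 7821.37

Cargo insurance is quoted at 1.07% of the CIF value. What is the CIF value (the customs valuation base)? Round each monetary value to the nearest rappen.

Let C be the CIF value. C = EXW price + pre-shipment costs + freight + 1.07% × C
C − 1.07% × C = 99887.64 + 1705.33 + 60.11 + 185.73 + 7821.37
0.9893 × C = 109660.18
C = 109660.18 / 0.9893 = 110846.23
Insurance premium = 1.07% × 110846.23 = 1186.05

CIF value: CHF 110846.23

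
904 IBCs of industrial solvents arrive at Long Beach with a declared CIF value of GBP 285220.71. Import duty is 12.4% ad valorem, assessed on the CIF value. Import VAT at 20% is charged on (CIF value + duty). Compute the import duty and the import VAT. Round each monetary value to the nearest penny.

Import duty: GBP 35367.37; import VAT: GBP 64117.62

Import duty = 285220.71 × 12.4% = 35367.37
VAT base = CIF + duty = 285220.71 + 35367.37 = 320588.08
Import VAT = 320588.08 × 20% = 64117.62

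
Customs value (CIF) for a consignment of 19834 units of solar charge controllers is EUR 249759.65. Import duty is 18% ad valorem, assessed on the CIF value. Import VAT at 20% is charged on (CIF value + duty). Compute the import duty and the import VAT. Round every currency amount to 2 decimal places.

Import duty: EUR 44956.74; import VAT: EUR 58943.28

Import duty = 249759.65 × 18% = 44956.74
VAT base = CIF + duty = 249759.65 + 44956.74 = 294716.39
Import VAT = 294716.39 × 20% = 58943.28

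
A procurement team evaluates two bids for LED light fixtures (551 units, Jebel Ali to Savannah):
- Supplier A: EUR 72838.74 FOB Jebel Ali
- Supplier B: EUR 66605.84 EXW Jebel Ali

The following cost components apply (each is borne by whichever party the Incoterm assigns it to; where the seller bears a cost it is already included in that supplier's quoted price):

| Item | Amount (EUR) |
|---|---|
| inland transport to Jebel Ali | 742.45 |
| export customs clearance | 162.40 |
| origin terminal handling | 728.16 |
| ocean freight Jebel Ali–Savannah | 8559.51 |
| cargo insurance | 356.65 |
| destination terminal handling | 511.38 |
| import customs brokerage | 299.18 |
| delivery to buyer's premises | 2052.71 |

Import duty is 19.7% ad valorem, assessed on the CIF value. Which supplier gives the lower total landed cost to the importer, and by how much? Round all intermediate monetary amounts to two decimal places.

Supplier B is cheaper by EUR 5506.07

Supplier A (FOB):
CIF value = FOB price + freight + insurance = 72838.74 + 8559.51 + 356.65 = 81754.90
Import duty = 81754.90 × 19.7% = 16105.72
Buyer bears (A): 8559.51 + 356.65 + 511.38 + 299.18 + 2052.71 = 11779.43
Landed cost (A) = invoice 72838.74 + 11779.43 + duty 16105.72 = 100723.89
Supplier B (EXW):
CIF value = EXW price + inland to port + export clearance + origin terminal + freight + insurance = 66605.84 + 742.45 + 162.40 + 728.16 + 8559.51 + 356.65 = 77155.01
Import duty = 77155.01 × 19.7% = 15199.54
Buyer bears (B): 742.45 + 162.40 + 728.16 + 8559.51 + 356.65 + 511.38 + 299.18 + 2052.71 = 13412.44
Landed cost (B) = invoice 66605.84 + 13412.44 + duty 15199.54 = 95217.82
Difference = |100723.89 − 95217.82| = 5506.07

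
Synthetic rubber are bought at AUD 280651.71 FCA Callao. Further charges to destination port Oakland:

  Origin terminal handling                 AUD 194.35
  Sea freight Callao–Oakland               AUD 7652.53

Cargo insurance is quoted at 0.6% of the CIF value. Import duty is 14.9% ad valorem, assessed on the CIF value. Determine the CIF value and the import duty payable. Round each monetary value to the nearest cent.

CIF value: AUD 290240.03; import duty: AUD 43245.76

Let C be the CIF value. C = FCA price + pre-shipment costs + freight + 0.6% × C
C − 0.6% × C = 280651.71 + 194.35 + 7652.53
0.994 × C = 288498.59
C = 288498.59 / 0.994 = 290240.03
Insurance premium = 0.6% × 290240.03 = 1741.44
Import duty = 290240.03 × 14.9% = 43245.76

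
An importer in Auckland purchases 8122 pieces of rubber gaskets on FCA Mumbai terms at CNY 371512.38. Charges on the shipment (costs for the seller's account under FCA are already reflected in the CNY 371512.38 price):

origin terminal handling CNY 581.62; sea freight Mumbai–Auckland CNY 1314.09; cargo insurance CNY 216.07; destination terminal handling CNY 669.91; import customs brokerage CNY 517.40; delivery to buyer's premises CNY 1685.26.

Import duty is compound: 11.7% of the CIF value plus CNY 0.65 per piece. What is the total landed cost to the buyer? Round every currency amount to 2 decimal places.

Total landed cost: CNY 425490.06

FCA: the seller delivers export-cleared goods to the carrier; the buyer bears costs from that point.
CIF value = FCA price + origin terminal + freight + insurance = 371512.38 + 581.62 + 1314.09 + 216.07 = 373624.16
Ad valorem component: 373624.16 × 11.7% = 43714.03
Specific component: 8122 × 0.65 = 5279.30
Import duty = 43714.03 + 5279.30 = 48993.33
Buyer bears: origin terminal 581.62 + freight 1314.09 + insurance 216.07 + destination terminal 669.91 + brokerage 517.40 + delivery 1685.26 + duty 48993.33 = 53977.68
Landed cost = invoice 371512.38 + 53977.68 = 425490.06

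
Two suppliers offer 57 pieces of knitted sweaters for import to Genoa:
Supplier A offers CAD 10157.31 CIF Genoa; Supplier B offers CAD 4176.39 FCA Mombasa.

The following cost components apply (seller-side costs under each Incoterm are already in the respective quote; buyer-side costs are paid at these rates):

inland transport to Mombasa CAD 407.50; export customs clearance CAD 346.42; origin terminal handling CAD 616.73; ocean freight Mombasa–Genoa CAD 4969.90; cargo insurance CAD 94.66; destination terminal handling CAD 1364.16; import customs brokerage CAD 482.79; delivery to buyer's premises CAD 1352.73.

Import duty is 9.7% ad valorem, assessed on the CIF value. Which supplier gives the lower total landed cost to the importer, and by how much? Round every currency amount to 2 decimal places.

Supplier B is cheaper by CAD 328.70

Supplier A (CIF):
The CIF price already equals the CIF value: 10157.31
Import duty = 10157.31 × 9.7% = 985.26
Buyer bears (A): 1364.16 + 482.79 + 1352.73 = 3199.68
Landed cost (A) = invoice 10157.31 + 3199.68 + duty 985.26 = 14342.25
Supplier B (FCA):
CIF value = FCA price + origin terminal + freight + insurance = 4176.39 + 616.73 + 4969.90 + 94.66 = 9857.68
Import duty = 9857.68 × 9.7% = 956.19
Buyer bears (B): 616.73 + 4969.90 + 94.66 + 1364.16 + 482.79 + 1352.73 = 8880.97
Landed cost (B) = invoice 4176.39 + 8880.97 + duty 956.19 = 14013.55
Difference = |14342.25 − 14013.55| = 328.70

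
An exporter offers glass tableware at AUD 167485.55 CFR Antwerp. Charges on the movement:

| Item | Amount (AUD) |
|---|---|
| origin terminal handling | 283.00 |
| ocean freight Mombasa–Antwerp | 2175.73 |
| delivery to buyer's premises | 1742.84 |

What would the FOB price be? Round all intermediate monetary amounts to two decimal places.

Not relevant to the conversion: origin terminal — on the seller under both CFR and FOB; already in the CFR price and stays in the FOB price. delivery — on the buyer under both terms; not part of either seller's price.
From CFR to FOB, the seller no longer bears: freight.
FOB price = 167485.55 − 2175.73 = 165309.82

FOB price: AUD 165309.82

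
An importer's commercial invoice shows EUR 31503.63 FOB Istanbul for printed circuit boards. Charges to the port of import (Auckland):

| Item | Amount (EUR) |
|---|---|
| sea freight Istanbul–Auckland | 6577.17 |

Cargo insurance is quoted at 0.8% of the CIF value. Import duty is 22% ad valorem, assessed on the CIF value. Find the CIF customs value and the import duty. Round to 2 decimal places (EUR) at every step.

CIF value: EUR 38387.90; import duty: EUR 8445.34

Let C be the CIF value. C = FOB price + freight + 0.8% × C
C − 0.8% × C = 31503.63 + 6577.17
0.992 × C = 38080.80
C = 38080.80 / 0.992 = 38387.90
Insurance premium = 0.8% × 38387.90 = 307.10
Import duty = 38387.90 × 22% = 8445.34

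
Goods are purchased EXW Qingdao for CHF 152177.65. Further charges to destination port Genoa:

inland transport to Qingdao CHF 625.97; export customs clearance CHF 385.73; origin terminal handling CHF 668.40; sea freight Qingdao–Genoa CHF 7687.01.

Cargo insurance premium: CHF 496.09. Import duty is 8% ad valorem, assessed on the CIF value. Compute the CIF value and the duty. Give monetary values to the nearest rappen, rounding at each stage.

CIF = EXW price + pre-shipment costs + freight + insurance
CIF = 152177.65 + 625.97 + 385.73 + 668.40 + 7687.01 + 496.09 = 162040.85
Import duty = 162040.85 × 8% = 12963.27

CIF value: CHF 162040.85; import duty: CHF 12963.27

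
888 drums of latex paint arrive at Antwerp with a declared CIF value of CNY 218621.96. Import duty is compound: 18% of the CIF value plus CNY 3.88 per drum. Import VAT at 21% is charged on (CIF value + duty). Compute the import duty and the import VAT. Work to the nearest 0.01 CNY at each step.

Import duty: CNY 42797.39; import VAT: CNY 54898.06

Ad valorem component: 218621.96 × 18% = 39351.95
Specific component: 888 × 3.88 = 3445.44
Import duty = 39351.95 + 3445.44 = 42797.39
VAT base = CIF + duty = 218621.96 + 42797.39 = 261419.35
Import VAT = 261419.35 × 21% = 54898.06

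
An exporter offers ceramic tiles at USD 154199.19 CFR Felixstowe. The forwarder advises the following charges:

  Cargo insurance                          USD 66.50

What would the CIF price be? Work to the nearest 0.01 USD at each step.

CIF price: USD 154265.69

From CFR to CIF, the seller additionally bears: insurance.
CIF price = 154199.19 + 66.50 = 154265.69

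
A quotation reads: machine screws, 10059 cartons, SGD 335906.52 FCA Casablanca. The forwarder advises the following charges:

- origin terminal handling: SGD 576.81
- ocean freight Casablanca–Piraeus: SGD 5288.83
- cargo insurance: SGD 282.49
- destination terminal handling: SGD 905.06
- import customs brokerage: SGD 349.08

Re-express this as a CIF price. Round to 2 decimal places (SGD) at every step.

CIF price: SGD 342054.65

Not relevant to the conversion: destination terminal, brokerage — on the buyer under both terms; not part of either seller's price.
From FCA to CIF, the seller additionally bears: origin terminal, freight, insurance.
CIF price = 335906.52 + 576.81 + 5288.83 + 282.49 = 342054.65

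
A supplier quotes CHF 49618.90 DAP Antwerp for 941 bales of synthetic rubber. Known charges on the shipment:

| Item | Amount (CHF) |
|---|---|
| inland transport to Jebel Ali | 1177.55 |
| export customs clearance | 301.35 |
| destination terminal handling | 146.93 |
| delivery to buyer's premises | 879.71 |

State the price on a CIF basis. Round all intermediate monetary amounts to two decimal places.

CIF price: CHF 48592.26

Not relevant to the conversion: export clearance, inland to port — on the seller under both DAP and CIF; already in the DAP price and stays in the CIF price.
From DAP to CIF, the seller no longer bears: destination terminal, delivery.
CIF price = 49618.90 − 146.93 − 879.71 = 48592.26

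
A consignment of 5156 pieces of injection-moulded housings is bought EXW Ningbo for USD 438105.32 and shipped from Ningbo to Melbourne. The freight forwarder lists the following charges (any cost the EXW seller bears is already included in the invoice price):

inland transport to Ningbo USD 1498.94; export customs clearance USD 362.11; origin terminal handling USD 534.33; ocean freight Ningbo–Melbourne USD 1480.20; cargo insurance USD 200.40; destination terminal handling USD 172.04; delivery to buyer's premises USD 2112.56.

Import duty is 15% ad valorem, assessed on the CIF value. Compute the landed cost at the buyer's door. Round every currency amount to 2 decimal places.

Total landed cost: USD 510793.10

EXW: the seller makes goods available at their premises; the buyer bears all onward costs.
CIF value = EXW price + inland to port + export clearance + origin terminal + freight + insurance = 438105.32 + 1498.94 + 362.11 + 534.33 + 1480.20 + 200.40 = 442181.30
Import duty = 442181.30 × 15% = 66327.20
Buyer bears: inland to port 1498.94 + export clearance 362.11 + origin terminal 534.33 + freight 1480.20 + insurance 200.40 + destination terminal 172.04 + delivery 2112.56 + duty 66327.20 = 72687.78
Landed cost = invoice 438105.32 + 72687.78 = 510793.10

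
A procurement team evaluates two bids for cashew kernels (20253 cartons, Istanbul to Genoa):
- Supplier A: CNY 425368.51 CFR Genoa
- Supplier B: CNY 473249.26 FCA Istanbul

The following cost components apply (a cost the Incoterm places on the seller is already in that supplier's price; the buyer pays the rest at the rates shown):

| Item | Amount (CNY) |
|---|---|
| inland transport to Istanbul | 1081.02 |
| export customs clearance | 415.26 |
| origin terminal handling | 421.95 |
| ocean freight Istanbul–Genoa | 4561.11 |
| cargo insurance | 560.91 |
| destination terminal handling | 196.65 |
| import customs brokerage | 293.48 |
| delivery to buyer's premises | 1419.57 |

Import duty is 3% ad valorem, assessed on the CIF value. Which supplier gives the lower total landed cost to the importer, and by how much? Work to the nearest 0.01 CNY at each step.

Supplier A (CFR):
CIF value = CFR price + insurance = 425368.51 + 560.91 = 425929.42
Import duty = 425929.42 × 3% = 12777.88
Buyer bears (A): 560.91 + 196.65 + 293.48 + 1419.57 = 2470.61
Landed cost (A) = invoice 425368.51 + 2470.61 + duty 12777.88 = 440617.00
Supplier B (FCA):
CIF value = FCA price + origin terminal + freight + insurance = 473249.26 + 421.95 + 4561.11 + 560.91 = 478793.23
Import duty = 478793.23 × 3% = 14363.80
Buyer bears (B): 421.95 + 4561.11 + 560.91 + 196.65 + 293.48 + 1419.57 = 7453.67
Landed cost (B) = invoice 473249.26 + 7453.67 + duty 14363.80 = 495066.73
Difference = |440617.00 − 495066.73| = 54449.73

Supplier A is cheaper by CNY 54449.73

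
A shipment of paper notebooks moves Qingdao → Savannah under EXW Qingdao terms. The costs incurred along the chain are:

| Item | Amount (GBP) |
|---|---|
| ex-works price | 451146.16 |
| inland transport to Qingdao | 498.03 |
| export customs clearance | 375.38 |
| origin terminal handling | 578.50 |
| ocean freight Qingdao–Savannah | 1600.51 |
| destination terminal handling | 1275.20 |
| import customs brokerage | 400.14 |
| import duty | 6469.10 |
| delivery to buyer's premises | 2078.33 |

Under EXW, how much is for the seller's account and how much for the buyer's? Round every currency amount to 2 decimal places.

EXW: the seller makes goods available at their premises; the buyer bears all onward costs.
Seller's account: goods 451146.16 = 451146.16
Buyer's account: inland to port 498.03 + export clearance 375.38 + origin terminal 578.50 + freight 1600.51 + destination terminal 1275.20 + brokerage 400.14 + duty 6469.10 + delivery 2078.33 = 13275.19

Seller: GBP 451146.16; buyer: GBP 13275.19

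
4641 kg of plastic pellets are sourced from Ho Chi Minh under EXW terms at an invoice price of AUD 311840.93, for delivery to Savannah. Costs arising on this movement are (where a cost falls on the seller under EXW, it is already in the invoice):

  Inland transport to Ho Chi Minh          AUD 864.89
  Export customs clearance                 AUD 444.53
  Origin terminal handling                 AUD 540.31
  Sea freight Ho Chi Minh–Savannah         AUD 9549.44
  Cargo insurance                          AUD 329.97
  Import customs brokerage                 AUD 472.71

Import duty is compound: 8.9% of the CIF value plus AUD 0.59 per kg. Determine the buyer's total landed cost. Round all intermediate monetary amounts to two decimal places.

EXW: the seller makes goods available at their premises; the buyer bears all onward costs.
CIF value = EXW price + inland to port + export clearance + origin terminal + freight + insurance = 311840.93 + 864.89 + 444.53 + 540.31 + 9549.44 + 329.97 = 323570.07
Ad valorem component: 323570.07 × 8.9% = 28797.74
Specific component: 4641 × 0.59 = 2738.19
Import duty = 28797.74 + 2738.19 = 31535.93
Buyer bears: inland to port 864.89 + export clearance 444.53 + origin terminal 540.31 + freight 9549.44 + insurance 329.97 + brokerage 472.71 + duty 31535.93 = 43737.78
Landed cost = invoice 311840.93 + 43737.78 = 355578.71

Total landed cost: AUD 355578.71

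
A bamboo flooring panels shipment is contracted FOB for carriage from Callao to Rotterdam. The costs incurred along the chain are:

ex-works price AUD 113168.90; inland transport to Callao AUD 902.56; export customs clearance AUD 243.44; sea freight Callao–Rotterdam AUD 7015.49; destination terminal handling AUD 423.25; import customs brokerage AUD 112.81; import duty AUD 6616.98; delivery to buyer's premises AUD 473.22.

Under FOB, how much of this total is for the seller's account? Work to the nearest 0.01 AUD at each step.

Seller's account: AUD 114314.90

FOB: the seller bears costs until goods are on board at the origin port; the buyer bears freight, insurance and all costs thereafter.
Seller's account: goods 113168.90 + inland to port 902.56 + export clearance 243.44 = 114314.90
Buyer's account: freight 7015.49 + destination terminal 423.25 + brokerage 112.81 + duty 6616.98 + delivery 473.22 = 14641.75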